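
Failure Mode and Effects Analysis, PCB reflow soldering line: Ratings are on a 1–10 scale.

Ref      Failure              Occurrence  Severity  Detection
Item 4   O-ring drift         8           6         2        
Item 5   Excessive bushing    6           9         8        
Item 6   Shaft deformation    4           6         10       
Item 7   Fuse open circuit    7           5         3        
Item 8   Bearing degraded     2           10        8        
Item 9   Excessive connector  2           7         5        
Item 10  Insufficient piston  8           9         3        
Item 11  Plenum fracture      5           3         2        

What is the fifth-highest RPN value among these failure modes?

105

RPN = Severity × Occurrence × Detection:
  Item 4: 6 × 8 × 2 = 96
  Item 5: 9 × 6 × 8 = 432
  Item 6: 6 × 4 × 10 = 240
  Item 7: 5 × 7 × 3 = 105
  Item 8: 10 × 2 × 8 = 160
  Item 9: 7 × 2 × 5 = 70
  Item 10: 9 × 8 × 3 = 216
  Item 11: 3 × 5 × 2 = 30
Sorted descending: 432, 240, 216, 160, 105, 96, 70, 30.
The fifth-highest RPN is 105 (Item 7).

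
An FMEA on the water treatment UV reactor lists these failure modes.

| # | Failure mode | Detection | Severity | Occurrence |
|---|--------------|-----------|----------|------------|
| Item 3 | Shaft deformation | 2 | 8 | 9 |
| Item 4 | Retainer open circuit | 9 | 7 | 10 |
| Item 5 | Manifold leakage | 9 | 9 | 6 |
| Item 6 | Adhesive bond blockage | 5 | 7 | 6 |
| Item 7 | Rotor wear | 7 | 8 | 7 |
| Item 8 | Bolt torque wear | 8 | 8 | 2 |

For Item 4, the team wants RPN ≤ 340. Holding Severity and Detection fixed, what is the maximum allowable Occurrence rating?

Item 4: S=7, O=10, D=9 → current RPN = 630.
Fixed product = 63. Need 63 × O ≤ 340, so O ≤ 340/63 = 5.40.
Maximum integer Occurrence rating = 5 (gives RPN 315; O=6 would give 378 > 340).

5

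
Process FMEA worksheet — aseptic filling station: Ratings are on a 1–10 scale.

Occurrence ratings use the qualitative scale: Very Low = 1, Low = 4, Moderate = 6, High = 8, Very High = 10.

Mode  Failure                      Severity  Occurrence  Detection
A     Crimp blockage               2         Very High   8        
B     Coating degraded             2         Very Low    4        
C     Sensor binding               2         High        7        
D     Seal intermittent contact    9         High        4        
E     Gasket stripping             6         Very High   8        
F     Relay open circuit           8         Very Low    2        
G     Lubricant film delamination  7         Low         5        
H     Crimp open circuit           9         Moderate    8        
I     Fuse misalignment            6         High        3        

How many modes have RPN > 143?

RPN = Severity × Occurrence × Detection:
  A: 2 × 10 × 8 = 160
  B: 2 × 1 × 4 = 8
  C: 2 × 8 × 7 = 112
  D: 9 × 8 × 4 = 288
  E: 6 × 10 × 8 = 480
  F: 8 × 1 × 2 = 16
  G: 7 × 4 × 5 = 140
  H: 9 × 6 × 8 = 432
  I: 6 × 8 × 3 = 144
Modes with RPN > 143: A (160), D (288), E (480), H (432), I (144) → 5.

5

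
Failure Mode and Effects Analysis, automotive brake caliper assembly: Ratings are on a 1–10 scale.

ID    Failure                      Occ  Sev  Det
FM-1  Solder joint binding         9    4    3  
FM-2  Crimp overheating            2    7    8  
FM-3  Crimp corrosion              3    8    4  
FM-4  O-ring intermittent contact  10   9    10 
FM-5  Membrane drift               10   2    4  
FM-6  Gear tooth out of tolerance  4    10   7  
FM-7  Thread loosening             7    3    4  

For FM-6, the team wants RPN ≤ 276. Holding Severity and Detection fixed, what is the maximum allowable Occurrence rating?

3

FM-6: S=10, O=4, D=7 → current RPN = 280.
Fixed product = 70. Need 70 × O ≤ 276, so O ≤ 276/70 = 3.94.
Maximum integer Occurrence rating = 3 (gives RPN 210; O=4 would give 280 > 276).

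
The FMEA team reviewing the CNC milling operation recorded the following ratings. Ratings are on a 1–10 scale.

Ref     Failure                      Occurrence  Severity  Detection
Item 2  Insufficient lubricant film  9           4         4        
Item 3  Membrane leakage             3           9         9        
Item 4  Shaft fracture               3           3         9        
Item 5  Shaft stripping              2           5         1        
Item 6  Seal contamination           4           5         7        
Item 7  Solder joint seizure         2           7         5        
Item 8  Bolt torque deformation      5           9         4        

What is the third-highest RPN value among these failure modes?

144

RPN = Severity × Occurrence × Detection:
  Item 2: 4 × 9 × 4 = 144
  Item 3: 9 × 3 × 9 = 243
  Item 4: 3 × 3 × 9 = 81
  Item 5: 5 × 2 × 1 = 10
  Item 6: 5 × 4 × 7 = 140
  Item 7: 7 × 2 × 5 = 70
  Item 8: 9 × 5 × 4 = 180
Sorted descending: 243, 180, 144, 140, 81, 70, 10.
The third-highest RPN is 144 (Item 2).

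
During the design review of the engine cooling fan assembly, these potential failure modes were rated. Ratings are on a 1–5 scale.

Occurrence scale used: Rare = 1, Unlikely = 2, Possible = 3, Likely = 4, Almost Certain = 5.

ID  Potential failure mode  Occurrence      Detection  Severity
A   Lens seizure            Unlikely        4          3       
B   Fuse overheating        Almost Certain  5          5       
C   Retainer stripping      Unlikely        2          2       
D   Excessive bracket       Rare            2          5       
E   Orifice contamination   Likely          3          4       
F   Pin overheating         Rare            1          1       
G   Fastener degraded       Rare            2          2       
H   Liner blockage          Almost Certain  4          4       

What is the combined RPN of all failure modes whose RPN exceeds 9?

287

RPN = Severity × Occurrence × Detection:
  A: 3 × 2 × 4 = 24
  B: 5 × 5 × 5 = 125
  C: 2 × 2 × 2 = 8
  D: 5 × 1 × 2 = 10
  E: 4 × 4 × 3 = 48
  F: 1 × 1 × 1 = 1
  G: 2 × 1 × 2 = 4
  H: 4 × 5 × 4 = 80
RPN > 9: A (24), B (125), D (10), E (48), H (80).
Sum: 24 + 125 + 10 + 48 + 80 = 287.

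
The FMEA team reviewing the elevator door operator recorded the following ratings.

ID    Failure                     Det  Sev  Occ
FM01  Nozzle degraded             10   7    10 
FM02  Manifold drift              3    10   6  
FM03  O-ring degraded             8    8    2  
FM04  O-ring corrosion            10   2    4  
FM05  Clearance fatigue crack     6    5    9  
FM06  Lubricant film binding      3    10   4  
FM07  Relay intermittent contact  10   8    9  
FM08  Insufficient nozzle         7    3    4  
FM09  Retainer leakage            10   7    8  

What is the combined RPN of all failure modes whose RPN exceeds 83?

2762

RPN = Severity × Occurrence × Detection:
  FM01: 7 × 10 × 10 = 700
  FM02: 10 × 6 × 3 = 180
  FM03: 8 × 2 × 8 = 128
  FM04: 2 × 4 × 10 = 80
  FM05: 5 × 9 × 6 = 270
  FM06: 10 × 4 × 3 = 120
  FM07: 8 × 9 × 10 = 720
  FM08: 3 × 4 × 7 = 84
  FM09: 7 × 8 × 10 = 560
RPN > 83: FM01 (700), FM02 (180), FM03 (128), FM05 (270), FM06 (120), FM07 (720), FM08 (84), FM09 (560).
Sum: 700 + 180 + 128 + 270 + 120 + 720 + 84 + 560 = 2762.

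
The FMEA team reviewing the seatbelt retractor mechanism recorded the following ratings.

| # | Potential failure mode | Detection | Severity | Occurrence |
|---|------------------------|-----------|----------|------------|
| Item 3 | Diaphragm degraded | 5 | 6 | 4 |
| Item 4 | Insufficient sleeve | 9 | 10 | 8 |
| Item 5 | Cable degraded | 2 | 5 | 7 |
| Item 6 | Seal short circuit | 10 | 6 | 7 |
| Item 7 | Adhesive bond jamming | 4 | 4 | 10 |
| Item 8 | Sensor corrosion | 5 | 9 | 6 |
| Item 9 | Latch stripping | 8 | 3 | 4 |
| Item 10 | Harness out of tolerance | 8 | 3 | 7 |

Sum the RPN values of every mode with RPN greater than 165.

1578

RPN = Severity × Occurrence × Detection:
  Item 3: 6 × 4 × 5 = 120
  Item 4: 10 × 8 × 9 = 720
  Item 5: 5 × 7 × 2 = 70
  Item 6: 6 × 7 × 10 = 420
  Item 7: 4 × 10 × 4 = 160
  Item 8: 9 × 6 × 5 = 270
  Item 9: 3 × 4 × 8 = 96
  Item 10: 3 × 7 × 8 = 168
RPN > 165: Item 4 (720), Item 6 (420), Item 8 (270), Item 10 (168).
Sum: 720 + 420 + 270 + 168 = 1578.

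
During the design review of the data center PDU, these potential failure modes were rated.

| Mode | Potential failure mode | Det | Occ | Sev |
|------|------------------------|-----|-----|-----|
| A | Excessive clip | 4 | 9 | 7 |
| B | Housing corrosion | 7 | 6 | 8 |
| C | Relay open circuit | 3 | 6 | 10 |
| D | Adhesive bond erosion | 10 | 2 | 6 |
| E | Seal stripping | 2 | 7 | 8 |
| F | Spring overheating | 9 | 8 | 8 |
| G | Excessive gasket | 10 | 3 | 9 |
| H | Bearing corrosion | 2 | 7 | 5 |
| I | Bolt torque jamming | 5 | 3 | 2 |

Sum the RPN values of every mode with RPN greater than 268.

RPN = Severity × Occurrence × Detection:
  A: 7 × 9 × 4 = 252
  B: 8 × 6 × 7 = 336
  C: 10 × 6 × 3 = 180
  D: 6 × 2 × 10 = 120
  E: 8 × 7 × 2 = 112
  F: 8 × 8 × 9 = 576
  G: 9 × 3 × 10 = 270
  H: 5 × 7 × 2 = 70
  I: 2 × 3 × 5 = 30
RPN > 268: B (336), F (576), G (270).
Sum: 336 + 576 + 270 = 1182.

1182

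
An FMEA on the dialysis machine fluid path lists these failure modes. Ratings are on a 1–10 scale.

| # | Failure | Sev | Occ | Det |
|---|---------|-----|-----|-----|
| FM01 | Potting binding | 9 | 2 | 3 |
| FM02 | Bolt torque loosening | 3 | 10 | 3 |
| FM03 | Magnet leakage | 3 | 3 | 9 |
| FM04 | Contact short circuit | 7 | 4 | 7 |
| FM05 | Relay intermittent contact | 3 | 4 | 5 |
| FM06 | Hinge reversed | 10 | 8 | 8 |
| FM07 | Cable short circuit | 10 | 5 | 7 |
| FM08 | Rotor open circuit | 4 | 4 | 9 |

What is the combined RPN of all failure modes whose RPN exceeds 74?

RPN = Severity × Occurrence × Detection:
  FM01: 9 × 2 × 3 = 54
  FM02: 3 × 10 × 3 = 90
  FM03: 3 × 3 × 9 = 81
  FM04: 7 × 4 × 7 = 196
  FM05: 3 × 4 × 5 = 60
  FM06: 10 × 8 × 8 = 640
  FM07: 10 × 5 × 7 = 350
  FM08: 4 × 4 × 9 = 144
RPN > 74: FM02 (90), FM03 (81), FM04 (196), FM06 (640), FM07 (350), FM08 (144).
Sum: 90 + 81 + 196 + 640 + 350 + 144 = 1501.

1501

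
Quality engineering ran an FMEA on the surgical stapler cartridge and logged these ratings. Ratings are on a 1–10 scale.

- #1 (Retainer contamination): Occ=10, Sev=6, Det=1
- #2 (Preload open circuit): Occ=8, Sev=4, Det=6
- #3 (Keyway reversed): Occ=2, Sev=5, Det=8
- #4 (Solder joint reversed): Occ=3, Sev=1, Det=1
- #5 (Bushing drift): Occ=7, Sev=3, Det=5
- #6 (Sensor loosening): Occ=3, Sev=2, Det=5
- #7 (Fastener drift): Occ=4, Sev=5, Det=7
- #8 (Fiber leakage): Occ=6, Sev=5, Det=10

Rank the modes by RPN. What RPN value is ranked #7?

30

RPN = Severity × Occurrence × Detection:
  #1: 6 × 10 × 1 = 60
  #2: 4 × 8 × 6 = 192
  #3: 5 × 2 × 8 = 80
  #4: 1 × 3 × 1 = 3
  #5: 3 × 7 × 5 = 105
  #6: 2 × 3 × 5 = 30
  #7: 5 × 4 × 7 = 140
  #8: 5 × 6 × 10 = 300
Sorted descending: 300, 192, 140, 105, 80, 60, 30, 3.
The seventh-highest RPN is 30 (#6).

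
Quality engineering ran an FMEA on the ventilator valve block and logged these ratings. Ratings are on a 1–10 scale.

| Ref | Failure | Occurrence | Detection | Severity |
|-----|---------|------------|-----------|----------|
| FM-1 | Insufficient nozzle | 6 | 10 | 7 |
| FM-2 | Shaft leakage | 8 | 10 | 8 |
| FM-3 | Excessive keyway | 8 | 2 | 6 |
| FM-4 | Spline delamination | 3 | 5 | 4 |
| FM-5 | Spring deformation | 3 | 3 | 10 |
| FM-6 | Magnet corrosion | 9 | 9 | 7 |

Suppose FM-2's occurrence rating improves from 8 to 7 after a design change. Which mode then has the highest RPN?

RPN = Severity × Occurrence × Detection:
  FM-1: 7 × 6 × 10 = 420
  FM-2: 8 × 8 × 10 = 640
  FM-3: 6 × 8 × 2 = 96
  FM-4: 4 × 3 × 5 = 60
  FM-5: 10 × 3 × 3 = 90
  FM-6: 7 × 9 × 9 = 567
After action: FM-2 → 8 × 7 × 10 = 560.
Revised RPNs: FM-6=567, FM-2=560, FM-1=420, FM-3=96, FM-5=90, FM-4=60.
Highest is now FM-6 (567).

FM-6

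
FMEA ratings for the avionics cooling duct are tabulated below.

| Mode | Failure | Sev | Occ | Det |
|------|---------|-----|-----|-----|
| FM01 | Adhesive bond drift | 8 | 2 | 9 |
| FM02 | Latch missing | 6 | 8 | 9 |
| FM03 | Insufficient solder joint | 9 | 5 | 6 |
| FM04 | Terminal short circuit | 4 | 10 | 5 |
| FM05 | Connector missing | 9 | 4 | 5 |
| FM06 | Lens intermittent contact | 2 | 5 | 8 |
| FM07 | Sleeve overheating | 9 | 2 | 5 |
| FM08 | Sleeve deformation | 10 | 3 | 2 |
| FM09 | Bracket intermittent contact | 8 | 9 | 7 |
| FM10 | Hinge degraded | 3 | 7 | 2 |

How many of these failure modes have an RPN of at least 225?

RPN = Severity × Occurrence × Detection:
  FM01: 8 × 2 × 9 = 144
  FM02: 6 × 8 × 9 = 432
  FM03: 9 × 5 × 6 = 270
  FM04: 4 × 10 × 5 = 200
  FM05: 9 × 4 × 5 = 180
  FM06: 2 × 5 × 8 = 80
  FM07: 9 × 2 × 5 = 90
  FM08: 10 × 3 × 2 = 60
  FM09: 8 × 9 × 7 = 504
  FM10: 3 × 7 × 2 = 42
Modes with RPN ≥ 225: FM02 (432), FM03 (270), FM09 (504) → 3.

3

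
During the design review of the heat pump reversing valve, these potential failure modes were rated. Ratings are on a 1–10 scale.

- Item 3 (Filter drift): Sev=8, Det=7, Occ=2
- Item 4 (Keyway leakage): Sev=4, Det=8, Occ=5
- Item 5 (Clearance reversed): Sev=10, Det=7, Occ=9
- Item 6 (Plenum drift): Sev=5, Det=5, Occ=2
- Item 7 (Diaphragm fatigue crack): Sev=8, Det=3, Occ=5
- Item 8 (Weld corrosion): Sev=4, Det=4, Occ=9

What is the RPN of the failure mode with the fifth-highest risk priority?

112

RPN = Severity × Occurrence × Detection:
  Item 3: 8 × 2 × 7 = 112
  Item 4: 4 × 5 × 8 = 160
  Item 5: 10 × 9 × 7 = 630
  Item 6: 5 × 2 × 5 = 50
  Item 7: 8 × 5 × 3 = 120
  Item 8: 4 × 9 × 4 = 144
Sorted descending: 630, 160, 144, 120, 112, 50.
The fifth-highest RPN is 112 (Item 3).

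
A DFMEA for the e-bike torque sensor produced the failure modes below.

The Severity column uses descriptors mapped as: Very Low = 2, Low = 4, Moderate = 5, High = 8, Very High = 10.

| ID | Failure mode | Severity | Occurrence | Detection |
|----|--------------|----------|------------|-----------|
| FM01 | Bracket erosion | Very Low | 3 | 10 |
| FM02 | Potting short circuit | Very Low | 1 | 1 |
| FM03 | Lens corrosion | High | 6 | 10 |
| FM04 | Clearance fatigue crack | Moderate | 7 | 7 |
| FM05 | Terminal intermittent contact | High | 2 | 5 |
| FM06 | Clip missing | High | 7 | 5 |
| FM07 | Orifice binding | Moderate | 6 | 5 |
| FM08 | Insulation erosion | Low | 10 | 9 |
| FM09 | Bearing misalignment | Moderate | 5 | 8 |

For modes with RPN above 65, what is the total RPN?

1795

RPN = Severity × Occurrence × Detection:
  FM01: 2 × 3 × 10 = 60
  FM02: 2 × 1 × 1 = 2
  FM03: 8 × 6 × 10 = 480
  FM04: 5 × 7 × 7 = 245
  FM05: 8 × 2 × 5 = 80
  FM06: 8 × 7 × 5 = 280
  FM07: 5 × 6 × 5 = 150
  FM08: 4 × 10 × 9 = 360
  FM09: 5 × 5 × 8 = 200
RPN > 65: FM03 (480), FM04 (245), FM05 (80), FM06 (280), FM07 (150), FM08 (360), FM09 (200).
Sum: 480 + 245 + 80 + 280 + 150 + 360 + 200 = 1795.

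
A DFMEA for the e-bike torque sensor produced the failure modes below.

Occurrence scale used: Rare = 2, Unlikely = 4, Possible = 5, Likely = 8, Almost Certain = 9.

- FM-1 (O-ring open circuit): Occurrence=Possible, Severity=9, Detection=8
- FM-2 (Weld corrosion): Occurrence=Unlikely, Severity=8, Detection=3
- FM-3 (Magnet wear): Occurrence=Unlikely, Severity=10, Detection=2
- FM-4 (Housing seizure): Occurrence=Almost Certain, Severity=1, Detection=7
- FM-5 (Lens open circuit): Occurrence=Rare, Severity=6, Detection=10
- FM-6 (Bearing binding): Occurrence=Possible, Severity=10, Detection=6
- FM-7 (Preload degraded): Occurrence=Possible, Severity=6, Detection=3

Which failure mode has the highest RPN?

FM-1

RPN = Severity × Occurrence × Detection:
  FM-1: 9 × 5 × 8 = 360
  FM-2: 8 × 4 × 3 = 96
  FM-3: 10 × 4 × 2 = 80
  FM-4: 1 × 9 × 7 = 63
  FM-5: 6 × 2 × 10 = 120
  FM-6: 10 × 5 × 6 = 300
  FM-7: 6 × 5 × 3 = 90
Highest RPN is 360 → FM-1.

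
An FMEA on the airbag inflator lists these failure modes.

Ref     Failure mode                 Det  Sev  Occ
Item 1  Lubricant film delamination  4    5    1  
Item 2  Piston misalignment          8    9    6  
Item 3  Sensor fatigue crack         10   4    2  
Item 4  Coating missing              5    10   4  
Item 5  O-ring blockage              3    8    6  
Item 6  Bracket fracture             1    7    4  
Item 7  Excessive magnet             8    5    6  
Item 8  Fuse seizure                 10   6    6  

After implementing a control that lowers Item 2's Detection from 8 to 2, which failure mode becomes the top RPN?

Item 8

RPN = Severity × Occurrence × Detection:
  Item 1: 5 × 1 × 4 = 20
  Item 2: 9 × 6 × 8 = 432
  Item 3: 4 × 2 × 10 = 80
  Item 4: 10 × 4 × 5 = 200
  Item 5: 8 × 6 × 3 = 144
  Item 6: 7 × 4 × 1 = 28
  Item 7: 5 × 6 × 8 = 240
  Item 8: 6 × 6 × 10 = 360
After action: Item 2 → 9 × 6 × 2 = 108.
Revised RPNs: Item 8=360, Item 7=240, Item 4=200, Item 5=144, Item 2=108, Item 3=80, Item 6=28, Item 1=20.
Highest is now Item 8 (360).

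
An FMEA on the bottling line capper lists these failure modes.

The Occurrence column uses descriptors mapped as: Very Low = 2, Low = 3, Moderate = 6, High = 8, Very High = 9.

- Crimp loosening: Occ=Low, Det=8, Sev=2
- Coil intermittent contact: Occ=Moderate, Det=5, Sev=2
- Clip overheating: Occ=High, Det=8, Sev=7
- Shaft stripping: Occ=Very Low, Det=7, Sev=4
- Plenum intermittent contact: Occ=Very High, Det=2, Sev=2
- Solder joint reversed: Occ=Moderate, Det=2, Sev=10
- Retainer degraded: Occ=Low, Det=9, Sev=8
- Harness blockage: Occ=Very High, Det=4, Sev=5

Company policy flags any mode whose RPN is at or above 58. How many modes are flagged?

5

RPN = Severity × Occurrence × Detection:
  Crimp loosening: 2 × 3 × 8 = 48
  Coil intermittent contact: 2 × 6 × 5 = 60
  Clip overheating: 7 × 8 × 8 = 448
  Shaft stripping: 4 × 2 × 7 = 56
  Plenum intermittent contact: 2 × 9 × 2 = 36
  Solder joint reversed: 10 × 6 × 2 = 120
  Retainer degraded: 8 × 3 × 9 = 216
  Harness blockage: 5 × 9 × 4 = 180
Modes with RPN ≥ 58: Coil intermittent contact (60), Clip overheating (448), Solder joint reversed (120), Retainer degraded (216), Harness blockage (180) → 5.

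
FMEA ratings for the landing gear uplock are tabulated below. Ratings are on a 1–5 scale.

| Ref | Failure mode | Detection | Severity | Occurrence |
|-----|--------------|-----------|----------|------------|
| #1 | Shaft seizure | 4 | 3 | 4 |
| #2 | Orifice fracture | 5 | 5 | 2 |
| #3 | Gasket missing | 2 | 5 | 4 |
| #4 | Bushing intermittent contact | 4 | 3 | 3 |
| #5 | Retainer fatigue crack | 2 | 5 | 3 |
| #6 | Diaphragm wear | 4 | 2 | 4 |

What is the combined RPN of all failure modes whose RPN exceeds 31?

206

RPN = Severity × Occurrence × Detection:
  #1: 3 × 4 × 4 = 48
  #2: 5 × 2 × 5 = 50
  #3: 5 × 4 × 2 = 40
  #4: 3 × 3 × 4 = 36
  #5: 5 × 3 × 2 = 30
  #6: 2 × 4 × 4 = 32
RPN > 31: #1 (48), #2 (50), #3 (40), #4 (36), #6 (32).
Sum: 48 + 50 + 40 + 36 + 32 = 206.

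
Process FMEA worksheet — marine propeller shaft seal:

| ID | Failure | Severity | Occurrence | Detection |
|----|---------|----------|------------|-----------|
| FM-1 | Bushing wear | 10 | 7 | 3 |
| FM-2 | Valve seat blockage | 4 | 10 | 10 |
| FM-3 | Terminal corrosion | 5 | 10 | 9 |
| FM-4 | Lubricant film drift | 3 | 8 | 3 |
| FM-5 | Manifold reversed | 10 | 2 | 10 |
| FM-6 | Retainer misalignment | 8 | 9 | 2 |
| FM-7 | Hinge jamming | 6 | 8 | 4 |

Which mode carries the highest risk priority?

FM-3

RPN = Severity × Occurrence × Detection:
  FM-1: 10 × 7 × 3 = 210
  FM-2: 4 × 10 × 10 = 400
  FM-3: 5 × 10 × 9 = 450
  FM-4: 3 × 8 × 3 = 72
  FM-5: 10 × 2 × 10 = 200
  FM-6: 8 × 9 × 2 = 144
  FM-7: 6 × 8 × 4 = 192
Highest RPN is 450 → FM-3.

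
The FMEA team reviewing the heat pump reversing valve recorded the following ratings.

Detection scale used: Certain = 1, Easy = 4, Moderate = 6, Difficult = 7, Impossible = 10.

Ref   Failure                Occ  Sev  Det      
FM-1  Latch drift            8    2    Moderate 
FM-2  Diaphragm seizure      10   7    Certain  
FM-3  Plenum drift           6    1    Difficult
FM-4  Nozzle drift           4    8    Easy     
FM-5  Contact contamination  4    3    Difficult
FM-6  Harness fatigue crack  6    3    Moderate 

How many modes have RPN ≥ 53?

5

RPN = Severity × Occurrence × Detection:
  FM-1: 2 × 8 × 6 = 96
  FM-2: 7 × 10 × 1 = 70
  FM-3: 1 × 6 × 7 = 42
  FM-4: 8 × 4 × 4 = 128
  FM-5: 3 × 4 × 7 = 84
  FM-6: 3 × 6 × 6 = 108
Modes with RPN ≥ 53: FM-1 (96), FM-2 (70), FM-4 (128), FM-5 (84), FM-6 (108) → 5.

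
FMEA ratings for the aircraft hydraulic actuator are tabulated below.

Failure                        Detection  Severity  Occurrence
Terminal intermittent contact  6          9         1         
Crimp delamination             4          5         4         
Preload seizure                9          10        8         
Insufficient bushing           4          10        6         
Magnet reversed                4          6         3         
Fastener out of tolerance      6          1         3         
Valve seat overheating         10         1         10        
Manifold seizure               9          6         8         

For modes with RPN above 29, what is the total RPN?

1698

RPN = Severity × Occurrence × Detection:
  Terminal intermittent contact: 9 × 1 × 6 = 54
  Crimp delamination: 5 × 4 × 4 = 80
  Preload seizure: 10 × 8 × 9 = 720
  Insufficient bushing: 10 × 6 × 4 = 240
  Magnet reversed: 6 × 3 × 4 = 72
  Fastener out of tolerance: 1 × 3 × 6 = 18
  Valve seat overheating: 1 × 10 × 10 = 100
  Manifold seizure: 6 × 8 × 9 = 432
RPN > 29: Terminal intermittent contact (54), Crimp delamination (80), Preload seizure (720), Insufficient bushing (240), Magnet reversed (72), Valve seat overheating (100), Manifold seizure (432).
Sum: 54 + 80 + 720 + 240 + 72 + 100 + 432 = 1698.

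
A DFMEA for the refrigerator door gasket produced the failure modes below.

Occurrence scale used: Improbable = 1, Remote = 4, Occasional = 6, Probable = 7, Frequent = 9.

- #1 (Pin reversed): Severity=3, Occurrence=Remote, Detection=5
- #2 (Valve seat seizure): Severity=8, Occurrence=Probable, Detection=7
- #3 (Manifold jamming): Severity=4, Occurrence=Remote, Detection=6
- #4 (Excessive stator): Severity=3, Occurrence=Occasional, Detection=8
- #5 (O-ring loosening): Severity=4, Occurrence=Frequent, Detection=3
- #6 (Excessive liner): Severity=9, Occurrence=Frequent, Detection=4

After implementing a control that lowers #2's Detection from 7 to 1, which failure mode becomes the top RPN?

#6

RPN = Severity × Occurrence × Detection:
  #1: 3 × 4 × 5 = 60
  #2: 8 × 7 × 7 = 392
  #3: 4 × 4 × 6 = 96
  #4: 3 × 6 × 8 = 144
  #5: 4 × 9 × 3 = 108
  #6: 9 × 9 × 4 = 324
After action: #2 → 8 × 7 × 1 = 56.
Revised RPNs: #6=324, #4=144, #5=108, #3=96, #1=60, #2=56.
Highest is now #6 (324).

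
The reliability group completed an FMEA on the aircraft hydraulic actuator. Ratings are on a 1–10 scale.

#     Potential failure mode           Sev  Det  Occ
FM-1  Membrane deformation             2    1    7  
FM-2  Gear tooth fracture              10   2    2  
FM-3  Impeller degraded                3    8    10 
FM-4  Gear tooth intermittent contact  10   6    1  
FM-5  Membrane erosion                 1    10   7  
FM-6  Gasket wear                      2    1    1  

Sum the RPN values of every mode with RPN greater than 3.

424

RPN = Severity × Occurrence × Detection:
  FM-1: 2 × 7 × 1 = 14
  FM-2: 10 × 2 × 2 = 40
  FM-3: 3 × 10 × 8 = 240
  FM-4: 10 × 1 × 6 = 60
  FM-5: 1 × 7 × 10 = 70
  FM-6: 2 × 1 × 1 = 2
RPN > 3: FM-1 (14), FM-2 (40), FM-3 (240), FM-4 (60), FM-5 (70).
Sum: 14 + 40 + 240 + 60 + 70 = 424.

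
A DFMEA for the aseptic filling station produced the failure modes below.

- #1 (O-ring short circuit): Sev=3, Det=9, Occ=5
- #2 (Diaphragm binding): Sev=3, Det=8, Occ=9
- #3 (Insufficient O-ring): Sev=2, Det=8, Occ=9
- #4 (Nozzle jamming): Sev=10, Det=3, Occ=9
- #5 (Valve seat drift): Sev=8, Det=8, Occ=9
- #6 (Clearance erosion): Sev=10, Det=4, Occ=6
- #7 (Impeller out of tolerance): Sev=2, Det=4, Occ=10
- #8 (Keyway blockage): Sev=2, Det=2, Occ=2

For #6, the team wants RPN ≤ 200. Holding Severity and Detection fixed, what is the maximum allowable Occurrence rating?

5

#6: S=10, O=6, D=4 → current RPN = 240.
Fixed product = 40. Need 40 × O ≤ 200, so O ≤ 200/40 = 5.00.
Maximum integer Occurrence rating = 5 (gives RPN 200; O=6 would give 240 > 200).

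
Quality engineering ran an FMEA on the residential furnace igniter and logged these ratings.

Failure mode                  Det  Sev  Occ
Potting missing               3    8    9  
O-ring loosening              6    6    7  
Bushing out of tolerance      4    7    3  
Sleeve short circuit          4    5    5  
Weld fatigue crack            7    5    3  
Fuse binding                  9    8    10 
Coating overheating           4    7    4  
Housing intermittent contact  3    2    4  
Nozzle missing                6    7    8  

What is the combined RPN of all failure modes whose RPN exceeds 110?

1636

RPN = Severity × Occurrence × Detection:
  Potting missing: 8 × 9 × 3 = 216
  O-ring loosening: 6 × 7 × 6 = 252
  Bushing out of tolerance: 7 × 3 × 4 = 84
  Sleeve short circuit: 5 × 5 × 4 = 100
  Weld fatigue crack: 5 × 3 × 7 = 105
  Fuse binding: 8 × 10 × 9 = 720
  Coating overheating: 7 × 4 × 4 = 112
  Housing intermittent contact: 2 × 4 × 3 = 24
  Nozzle missing: 7 × 8 × 6 = 336
RPN > 110: Potting missing (216), O-ring loosening (252), Fuse binding (720), Coating overheating (112), Nozzle missing (336).
Sum: 216 + 252 + 720 + 112 + 336 = 1636.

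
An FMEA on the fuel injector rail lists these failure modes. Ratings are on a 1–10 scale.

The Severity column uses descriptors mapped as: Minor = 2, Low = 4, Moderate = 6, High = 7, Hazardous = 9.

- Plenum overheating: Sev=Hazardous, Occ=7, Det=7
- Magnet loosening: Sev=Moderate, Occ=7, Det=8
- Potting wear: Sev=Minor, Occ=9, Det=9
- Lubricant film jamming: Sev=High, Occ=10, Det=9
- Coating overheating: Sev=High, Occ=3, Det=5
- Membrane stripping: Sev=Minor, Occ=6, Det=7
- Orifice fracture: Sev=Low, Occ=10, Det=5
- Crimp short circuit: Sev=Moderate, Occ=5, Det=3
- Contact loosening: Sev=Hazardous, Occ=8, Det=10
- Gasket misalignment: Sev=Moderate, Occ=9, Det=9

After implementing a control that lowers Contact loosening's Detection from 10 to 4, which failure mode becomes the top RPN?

RPN = Severity × Occurrence × Detection:
  Plenum overheating: 9 × 7 × 7 = 441
  Magnet loosening: 6 × 7 × 8 = 336
  Potting wear: 2 × 9 × 9 = 162
  Lubricant film jamming: 7 × 10 × 9 = 630
  Coating overheating: 7 × 3 × 5 = 105
  Membrane stripping: 2 × 6 × 7 = 84
  Orifice fracture: 4 × 10 × 5 = 200
  Crimp short circuit: 6 × 5 × 3 = 90
  Contact loosening: 9 × 8 × 10 = 720
  Gasket misalignment: 6 × 9 × 9 = 486
After action: Contact loosening → 9 × 8 × 4 = 288.
Revised RPNs: Lubricant film jamming=630, Gasket misalignment=486, Plenum overheating=441, Magnet loosening=336, Contact loosening=288, Orifice fracture=200, Potting wear=162, Coating overheating=105, Crimp short circuit=90, Membrane stripping=84.
Highest is now Lubricant film jamming (630).

Lubricant film jamming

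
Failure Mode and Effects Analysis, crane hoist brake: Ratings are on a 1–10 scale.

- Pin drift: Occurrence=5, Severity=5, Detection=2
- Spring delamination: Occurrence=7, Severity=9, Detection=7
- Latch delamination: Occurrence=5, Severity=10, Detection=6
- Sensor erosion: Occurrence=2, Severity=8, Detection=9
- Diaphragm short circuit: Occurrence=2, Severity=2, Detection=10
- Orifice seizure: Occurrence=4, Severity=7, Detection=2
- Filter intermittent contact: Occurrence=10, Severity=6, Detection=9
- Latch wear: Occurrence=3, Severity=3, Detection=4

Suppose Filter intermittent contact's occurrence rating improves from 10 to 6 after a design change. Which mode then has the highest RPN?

RPN = Severity × Occurrence × Detection:
  Pin drift: 5 × 5 × 2 = 50
  Spring delamination: 9 × 7 × 7 = 441
  Latch delamination: 10 × 5 × 6 = 300
  Sensor erosion: 8 × 2 × 9 = 144
  Diaphragm short circuit: 2 × 2 × 10 = 40
  Orifice seizure: 7 × 4 × 2 = 56
  Filter intermittent contact: 6 × 10 × 9 = 540
  Latch wear: 3 × 3 × 4 = 36
After action: Filter intermittent contact → 6 × 6 × 9 = 324.
Revised RPNs: Spring delamination=441, Filter intermittent contact=324, Latch delamination=300, Sensor erosion=144, Orifice seizure=56, Pin drift=50, Diaphragm short circuit=40, Latch wear=36.
Highest is now Spring delamination (441).

Spring delamination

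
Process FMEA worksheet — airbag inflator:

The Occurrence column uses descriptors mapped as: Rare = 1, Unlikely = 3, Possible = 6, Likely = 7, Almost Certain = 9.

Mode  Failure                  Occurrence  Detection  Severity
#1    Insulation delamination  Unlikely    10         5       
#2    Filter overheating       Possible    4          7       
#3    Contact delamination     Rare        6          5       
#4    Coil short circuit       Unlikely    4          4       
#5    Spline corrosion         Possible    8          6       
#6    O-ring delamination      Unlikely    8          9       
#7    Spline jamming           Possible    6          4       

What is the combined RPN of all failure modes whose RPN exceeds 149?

RPN = Severity × Occurrence × Detection:
  #1: 5 × 3 × 10 = 150
  #2: 7 × 6 × 4 = 168
  #3: 5 × 1 × 6 = 30
  #4: 4 × 3 × 4 = 48
  #5: 6 × 6 × 8 = 288
  #6: 9 × 3 × 8 = 216
  #7: 4 × 6 × 6 = 144
RPN > 149: #1 (150), #2 (168), #5 (288), #6 (216).
Sum: 150 + 168 + 288 + 216 = 822.

822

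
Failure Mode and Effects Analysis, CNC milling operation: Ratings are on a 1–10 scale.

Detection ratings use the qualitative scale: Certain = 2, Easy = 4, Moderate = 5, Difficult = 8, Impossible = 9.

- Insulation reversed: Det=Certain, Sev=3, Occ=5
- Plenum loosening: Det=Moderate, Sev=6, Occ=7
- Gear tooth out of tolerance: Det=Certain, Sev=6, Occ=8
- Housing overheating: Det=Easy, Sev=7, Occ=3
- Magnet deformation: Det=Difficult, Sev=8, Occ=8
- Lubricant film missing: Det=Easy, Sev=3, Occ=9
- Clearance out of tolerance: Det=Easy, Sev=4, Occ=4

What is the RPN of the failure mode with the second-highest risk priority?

210

RPN = Severity × Occurrence × Detection:
  Insulation reversed: 3 × 5 × 2 = 30
  Plenum loosening: 6 × 7 × 5 = 210
  Gear tooth out of tolerance: 6 × 8 × 2 = 96
  Housing overheating: 7 × 3 × 4 = 84
  Magnet deformation: 8 × 8 × 8 = 512
  Lubricant film missing: 3 × 9 × 4 = 108
  Clearance out of tolerance: 4 × 4 × 4 = 64
Sorted descending: 512, 210, 108, 96, 84, 64, 30.
The second-highest RPN is 210 (Plenum loosening).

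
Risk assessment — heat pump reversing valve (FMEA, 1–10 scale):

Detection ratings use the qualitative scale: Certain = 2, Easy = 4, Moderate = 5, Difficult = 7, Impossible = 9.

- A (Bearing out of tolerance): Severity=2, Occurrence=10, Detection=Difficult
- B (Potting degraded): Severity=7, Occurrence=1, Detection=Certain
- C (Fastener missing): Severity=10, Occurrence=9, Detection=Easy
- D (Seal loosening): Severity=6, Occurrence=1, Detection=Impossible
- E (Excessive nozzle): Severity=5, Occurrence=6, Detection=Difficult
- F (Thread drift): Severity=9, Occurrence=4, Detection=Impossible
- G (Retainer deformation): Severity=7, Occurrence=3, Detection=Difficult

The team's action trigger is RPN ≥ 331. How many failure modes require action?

RPN = Severity × Occurrence × Detection:
  A: 2 × 10 × 7 = 140
  B: 7 × 1 × 2 = 14
  C: 10 × 9 × 4 = 360
  D: 6 × 1 × 9 = 54
  E: 5 × 6 × 7 = 210
  F: 9 × 4 × 9 = 324
  G: 7 × 3 × 7 = 147
Modes with RPN ≥ 331: C (360) → 1.

1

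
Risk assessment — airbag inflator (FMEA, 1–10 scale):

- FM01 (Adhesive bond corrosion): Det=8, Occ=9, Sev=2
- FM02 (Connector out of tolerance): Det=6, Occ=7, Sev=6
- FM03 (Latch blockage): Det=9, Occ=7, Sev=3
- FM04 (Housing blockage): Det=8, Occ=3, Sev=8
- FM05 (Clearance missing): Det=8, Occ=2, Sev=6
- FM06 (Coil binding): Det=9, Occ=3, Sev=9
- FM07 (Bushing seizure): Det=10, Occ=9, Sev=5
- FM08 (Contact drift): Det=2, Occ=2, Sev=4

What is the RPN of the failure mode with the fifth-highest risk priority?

RPN = Severity × Occurrence × Detection:
  FM01: 2 × 9 × 8 = 144
  FM02: 6 × 7 × 6 = 252
  FM03: 3 × 7 × 9 = 189
  FM04: 8 × 3 × 8 = 192
  FM05: 6 × 2 × 8 = 96
  FM06: 9 × 3 × 9 = 243
  FM07: 5 × 9 × 10 = 450
  FM08: 4 × 2 × 2 = 16
Sorted descending: 450, 252, 243, 192, 189, 144, 96, 16.
The fifth-highest RPN is 189 (FM03).

189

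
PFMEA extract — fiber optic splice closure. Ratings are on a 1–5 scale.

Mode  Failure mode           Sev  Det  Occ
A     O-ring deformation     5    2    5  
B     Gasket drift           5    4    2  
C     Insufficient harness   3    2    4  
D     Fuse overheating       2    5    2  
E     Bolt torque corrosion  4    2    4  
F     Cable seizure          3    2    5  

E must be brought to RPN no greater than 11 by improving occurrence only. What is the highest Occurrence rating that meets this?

E: S=4, O=4, D=2 → current RPN = 32.
Fixed product = 8. Need 8 × O ≤ 11, so O ≤ 11/8 = 1.38.
Maximum integer Occurrence rating = 1 (gives RPN 8; O=2 would give 16 > 11).

1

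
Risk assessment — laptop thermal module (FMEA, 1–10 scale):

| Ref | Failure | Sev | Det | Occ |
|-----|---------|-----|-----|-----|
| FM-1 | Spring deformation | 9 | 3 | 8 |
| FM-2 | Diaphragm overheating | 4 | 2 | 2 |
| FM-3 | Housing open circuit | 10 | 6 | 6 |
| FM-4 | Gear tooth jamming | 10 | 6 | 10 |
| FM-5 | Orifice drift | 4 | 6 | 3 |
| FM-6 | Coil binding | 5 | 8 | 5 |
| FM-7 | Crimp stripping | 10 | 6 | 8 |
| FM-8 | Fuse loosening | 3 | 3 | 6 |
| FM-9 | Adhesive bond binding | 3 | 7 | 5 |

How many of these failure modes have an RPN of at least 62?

7

RPN = Severity × Occurrence × Detection:
  FM-1: 9 × 8 × 3 = 216
  FM-2: 4 × 2 × 2 = 16
  FM-3: 10 × 6 × 6 = 360
  FM-4: 10 × 10 × 6 = 600
  FM-5: 4 × 3 × 6 = 72
  FM-6: 5 × 5 × 8 = 200
  FM-7: 10 × 8 × 6 = 480
  FM-8: 3 × 6 × 3 = 54
  FM-9: 3 × 5 × 7 = 105
Modes with RPN ≥ 62: FM-1 (216), FM-3 (360), FM-4 (600), FM-5 (72), FM-6 (200), FM-7 (480), FM-9 (105) → 7.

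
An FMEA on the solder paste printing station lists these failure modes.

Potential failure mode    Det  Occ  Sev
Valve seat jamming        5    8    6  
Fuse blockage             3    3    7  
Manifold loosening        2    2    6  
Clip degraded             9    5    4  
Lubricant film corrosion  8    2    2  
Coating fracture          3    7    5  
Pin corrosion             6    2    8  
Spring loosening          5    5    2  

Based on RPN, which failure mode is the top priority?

RPN = Severity × Occurrence × Detection:
  Valve seat jamming: 6 × 8 × 5 = 240
  Fuse blockage: 7 × 3 × 3 = 63
  Manifold loosening: 6 × 2 × 2 = 24
  Clip degraded: 4 × 5 × 9 = 180
  Lubricant film corrosion: 2 × 2 × 8 = 32
  Coating fracture: 5 × 7 × 3 = 105
  Pin corrosion: 8 × 2 × 6 = 96
  Spring loosening: 2 × 5 × 5 = 50
Highest RPN is 240 → Valve seat jamming.

Valve seat jamming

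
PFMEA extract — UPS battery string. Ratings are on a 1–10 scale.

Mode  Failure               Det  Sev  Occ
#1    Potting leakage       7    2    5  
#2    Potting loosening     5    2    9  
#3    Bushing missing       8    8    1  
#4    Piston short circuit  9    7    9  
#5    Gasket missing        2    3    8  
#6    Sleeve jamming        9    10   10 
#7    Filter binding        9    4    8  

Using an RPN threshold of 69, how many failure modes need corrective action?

5

RPN = Severity × Occurrence × Detection:
  #1: 2 × 5 × 7 = 70
  #2: 2 × 9 × 5 = 90
  #3: 8 × 1 × 8 = 64
  #4: 7 × 9 × 9 = 567
  #5: 3 × 8 × 2 = 48
  #6: 10 × 10 × 9 = 900
  #7: 4 × 8 × 9 = 288
Modes with RPN ≥ 69: #1 (70), #2 (90), #4 (567), #6 (900), #7 (288) → 5.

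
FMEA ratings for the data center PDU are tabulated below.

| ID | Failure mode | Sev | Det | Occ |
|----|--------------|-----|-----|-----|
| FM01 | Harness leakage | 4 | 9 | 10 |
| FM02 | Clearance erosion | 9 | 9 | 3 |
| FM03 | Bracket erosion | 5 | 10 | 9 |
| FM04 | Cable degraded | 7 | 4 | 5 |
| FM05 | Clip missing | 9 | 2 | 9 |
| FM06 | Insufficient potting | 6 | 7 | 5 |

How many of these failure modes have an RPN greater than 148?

RPN = Severity × Occurrence × Detection:
  FM01: 4 × 10 × 9 = 360
  FM02: 9 × 3 × 9 = 243
  FM03: 5 × 9 × 10 = 450
  FM04: 7 × 5 × 4 = 140
  FM05: 9 × 9 × 2 = 162
  FM06: 6 × 5 × 7 = 210
Modes with RPN > 148: FM01 (360), FM02 (243), FM03 (450), FM05 (162), FM06 (210) → 5.

5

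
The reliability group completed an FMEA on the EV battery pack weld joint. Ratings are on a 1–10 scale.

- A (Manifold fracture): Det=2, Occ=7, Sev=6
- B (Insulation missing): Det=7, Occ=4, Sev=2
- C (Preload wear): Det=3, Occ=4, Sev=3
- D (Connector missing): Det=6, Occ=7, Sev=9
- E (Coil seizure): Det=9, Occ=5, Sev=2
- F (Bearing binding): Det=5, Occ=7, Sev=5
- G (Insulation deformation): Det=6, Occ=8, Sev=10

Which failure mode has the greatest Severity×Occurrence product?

Criticality = Severity × Occurrence:
  A: 6 × 7 = 42
  B: 2 × 4 = 8
  C: 3 × 4 = 12
  D: 9 × 7 = 63
  E: 2 × 5 = 10
  F: 5 × 7 = 35
  G: 10 × 8 = 80
Highest criticality is 80 → G.

G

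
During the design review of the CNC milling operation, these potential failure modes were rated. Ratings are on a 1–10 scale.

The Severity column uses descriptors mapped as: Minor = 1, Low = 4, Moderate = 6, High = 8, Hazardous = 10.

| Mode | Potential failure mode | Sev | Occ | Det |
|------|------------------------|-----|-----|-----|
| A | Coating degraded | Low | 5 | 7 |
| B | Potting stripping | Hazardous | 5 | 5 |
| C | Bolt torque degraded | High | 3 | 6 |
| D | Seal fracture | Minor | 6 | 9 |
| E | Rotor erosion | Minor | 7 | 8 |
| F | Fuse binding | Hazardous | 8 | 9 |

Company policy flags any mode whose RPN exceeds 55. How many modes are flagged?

RPN = Severity × Occurrence × Detection:
  A: 4 × 5 × 7 = 140
  B: 10 × 5 × 5 = 250
  C: 8 × 3 × 6 = 144
  D: 1 × 6 × 9 = 54
  E: 1 × 7 × 8 = 56
  F: 10 × 8 × 9 = 720
Modes with RPN > 55: A (140), B (250), C (144), E (56), F (720) → 5.

5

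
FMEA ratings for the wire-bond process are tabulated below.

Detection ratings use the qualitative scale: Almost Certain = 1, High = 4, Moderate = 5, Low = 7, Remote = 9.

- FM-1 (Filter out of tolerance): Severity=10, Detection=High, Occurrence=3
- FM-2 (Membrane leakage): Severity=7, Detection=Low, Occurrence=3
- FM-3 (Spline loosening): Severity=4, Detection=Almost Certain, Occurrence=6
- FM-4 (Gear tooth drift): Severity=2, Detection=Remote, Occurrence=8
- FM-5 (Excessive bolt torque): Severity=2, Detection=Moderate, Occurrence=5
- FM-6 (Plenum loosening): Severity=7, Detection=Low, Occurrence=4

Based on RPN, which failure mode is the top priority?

FM-6

RPN = Severity × Occurrence × Detection:
  FM-1: 10 × 3 × 4 = 120
  FM-2: 7 × 3 × 7 = 147
  FM-3: 4 × 6 × 1 = 24
  FM-4: 2 × 8 × 9 = 144
  FM-5: 2 × 5 × 5 = 50
  FM-6: 7 × 4 × 7 = 196
Highest RPN is 196 → FM-6.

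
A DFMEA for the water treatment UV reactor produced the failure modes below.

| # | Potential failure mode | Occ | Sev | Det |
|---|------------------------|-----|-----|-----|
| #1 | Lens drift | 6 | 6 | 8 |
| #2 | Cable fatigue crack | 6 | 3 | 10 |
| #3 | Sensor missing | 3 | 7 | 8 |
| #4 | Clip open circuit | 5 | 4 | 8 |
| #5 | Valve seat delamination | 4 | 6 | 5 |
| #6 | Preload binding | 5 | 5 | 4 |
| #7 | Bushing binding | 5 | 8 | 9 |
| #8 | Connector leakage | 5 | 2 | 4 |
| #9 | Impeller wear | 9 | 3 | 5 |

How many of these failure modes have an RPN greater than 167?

RPN = Severity × Occurrence × Detection:
  #1: 6 × 6 × 8 = 288
  #2: 3 × 6 × 10 = 180
  #3: 7 × 3 × 8 = 168
  #4: 4 × 5 × 8 = 160
  #5: 6 × 4 × 5 = 120
  #6: 5 × 5 × 4 = 100
  #7: 8 × 5 × 9 = 360
  #8: 2 × 5 × 4 = 40
  #9: 3 × 9 × 5 = 135
Modes with RPN > 167: #1 (288), #2 (180), #3 (168), #7 (360) → 4.

4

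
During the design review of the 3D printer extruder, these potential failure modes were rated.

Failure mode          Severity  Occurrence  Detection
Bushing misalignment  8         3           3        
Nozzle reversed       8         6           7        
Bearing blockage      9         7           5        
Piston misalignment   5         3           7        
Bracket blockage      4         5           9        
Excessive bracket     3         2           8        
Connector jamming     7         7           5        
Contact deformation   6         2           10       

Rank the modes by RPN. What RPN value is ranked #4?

RPN = Severity × Occurrence × Detection:
  Bushing misalignment: 8 × 3 × 3 = 72
  Nozzle reversed: 8 × 6 × 7 = 336
  Bearing blockage: 9 × 7 × 5 = 315
  Piston misalignment: 5 × 3 × 7 = 105
  Bracket blockage: 4 × 5 × 9 = 180
  Excessive bracket: 3 × 2 × 8 = 48
  Connector jamming: 7 × 7 × 5 = 245
  Contact deformation: 6 × 2 × 10 = 120
Sorted descending: 336, 315, 245, 180, 120, 105, 72, 48.
The fourth-highest RPN is 180 (Bracket blockage).

180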